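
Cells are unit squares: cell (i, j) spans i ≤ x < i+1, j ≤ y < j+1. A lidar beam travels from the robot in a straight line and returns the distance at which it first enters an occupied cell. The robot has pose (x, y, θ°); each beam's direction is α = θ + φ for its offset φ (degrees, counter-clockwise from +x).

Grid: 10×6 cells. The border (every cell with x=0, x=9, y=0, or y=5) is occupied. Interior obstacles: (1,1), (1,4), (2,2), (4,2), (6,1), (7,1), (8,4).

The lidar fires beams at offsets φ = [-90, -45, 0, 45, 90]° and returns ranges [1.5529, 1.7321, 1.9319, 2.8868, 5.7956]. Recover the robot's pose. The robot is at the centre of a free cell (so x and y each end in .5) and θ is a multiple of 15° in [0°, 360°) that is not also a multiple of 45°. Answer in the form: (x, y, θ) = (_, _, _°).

Candidates: 25 free-cell centres × 16 headings = 400 poses. Raycast each; keep the one whose scan matches to 4 dp.
  (7.5, 4.5, 30°): beam 1 = 3.0000 ≠ 1.5529 ✗
  (4.5, 3.5, 345°): beam 1 = 0.5176 ≠ 1.5529 ✗
  (8.5, 1.5, 30°): beam 1 = 0.5774 ≠ 1.5529 ✗
  (8.5, 3.5, 150°): beam 1 = 0.5774 ≠ 1.5529 ✗
  (3.5, 1.5, 120°): beam 1 = 1.0000 ≠ 1.5529 ✗
  …
  (7.5, 2.5, 75°): r_1=1.5529, r_2=1.7321, r_3=1.9319, r_4=2.8868, r_5=5.7956 — all match ✓
Unique over the lattice → pose = (7.5, 2.5, 75°).

(x, y, θ) = (7.5, 2.5, 75°)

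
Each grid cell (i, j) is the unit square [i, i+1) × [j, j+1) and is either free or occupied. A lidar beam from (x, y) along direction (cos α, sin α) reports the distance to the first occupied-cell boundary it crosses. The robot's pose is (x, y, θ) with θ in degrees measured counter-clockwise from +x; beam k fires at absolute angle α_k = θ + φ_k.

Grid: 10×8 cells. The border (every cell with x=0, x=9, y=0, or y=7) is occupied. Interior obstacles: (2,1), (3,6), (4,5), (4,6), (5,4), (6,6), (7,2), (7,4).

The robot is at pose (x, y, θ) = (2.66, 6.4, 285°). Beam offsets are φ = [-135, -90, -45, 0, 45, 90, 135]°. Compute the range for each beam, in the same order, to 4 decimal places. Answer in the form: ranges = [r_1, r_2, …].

ranges = [1.2000, 1.7186, 3.3200, 5.5905, 0.3926, 0.3520, 0.6800]

beam 1: φ=-135°, α=150°
  cosα=-0.8660 sinα=0.5000 | (2,6) | tMaxX 0.7621 tMaxY 1.2000 | tΔX 1.1547 tΔY 2.0000
    t=0.7621 [x] (1,6)
    t=1.2000 [y] (1,7) — stop
  → r_1 = 1.2000
beam 2: φ=-90°, α=195°
  cosα=-0.9659 sinα=-0.2588 | (2,6) | tMaxX 0.6833 tMaxY 1.5455 | tΔX 1.0353 tΔY 3.8637
    t=0.6833 [x] (1,6)
    t=1.5455 [y] (1,5)
    t=1.7186 [x] (0,5) — stop
  → r_2 = 1.7186
beam 3: φ=-45°, α=240°
  cosα=-0.5000 sinα=-0.8660 | (2,6) | tMaxX 1.3200 tMaxY 0.4619 | tΔX 2.0000 tΔY 1.1547
    t=0.4619 [y] (2,5)
    t=1.3200 [x] (1,5)
    t=1.6166 [y] (1,4)
    t=2.7713 [y] (1,3)
    t=3.3200 [x] (0,3) — stop
  → r_3 = 3.3200
beam 4: φ=0°, α=285°
  cosα=0.2588 sinα=-0.9659 | (2,6) | tMaxX 1.3137 tMaxY 0.4141 | tΔX 3.8637 tΔY 1.0353
    t=0.4141 [y] (2,5)
    t=1.3137 [x] (3,5)
    t=1.4494 [y] (3,4)
    t=2.4847 [y] (3,3)
    t=3.5199 [y] (3,2)
    t=4.5552 [y] (3,1)
    t=5.1774 [x] (4,1)
    t=5.5905 [y] (4,0) — stop
  → r_4 = 5.5905
beam 5: φ=45°, α=330°
  cosα=0.8660 sinα=-0.5000 | (2,6) | tMaxX 0.3926 tMaxY 0.8000 | tΔX 1.1547 tΔY 2.0000
    t=0.3926 [x] (3,6) — stop
  → r_5 = 0.3926
beam 6: φ=90°, α=15°
  cosα=0.9659 sinα=0.2588 | (2,6) | tMaxX 0.3520 tMaxY 2.3182 | tΔX 1.0353 tΔY 3.8637
    t=0.3520 [x] (3,6) — stop
  → r_6 = 0.3520
beam 7: φ=135°, α=60°
  cosα=0.5000 sinα=0.8660 | (2,6) | tMaxX 0.6800 tMaxY 0.6928 | tΔX 2.0000 tΔY 1.1547
    t=0.6800 [x] (3,6) — stop
  → r_7 = 0.6800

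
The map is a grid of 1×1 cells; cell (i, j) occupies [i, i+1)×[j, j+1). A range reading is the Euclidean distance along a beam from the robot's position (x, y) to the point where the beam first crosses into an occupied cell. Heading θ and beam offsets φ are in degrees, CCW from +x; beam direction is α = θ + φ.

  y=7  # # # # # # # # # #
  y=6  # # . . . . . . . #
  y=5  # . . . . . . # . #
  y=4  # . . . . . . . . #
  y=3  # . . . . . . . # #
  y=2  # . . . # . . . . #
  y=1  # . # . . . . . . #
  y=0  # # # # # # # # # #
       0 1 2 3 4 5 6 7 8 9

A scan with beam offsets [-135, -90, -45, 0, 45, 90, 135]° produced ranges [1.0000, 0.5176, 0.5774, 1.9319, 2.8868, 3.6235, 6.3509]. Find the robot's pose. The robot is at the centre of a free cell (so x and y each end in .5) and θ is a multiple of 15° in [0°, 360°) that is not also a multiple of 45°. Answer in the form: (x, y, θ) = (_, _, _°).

(x, y, θ) = (6.5, 1.5, 345°)

The pose lattice has 43·16 = 688 candidates. Test each by forward raycasting.
  (8.5, 4.5, 345°): beam 1 = 4.0415 ≠ 1.0000 ✗
  (3.5, 5.5, 60°): beam 1 = 2.5882 ≠ 1.0000 ✗
  (7.5, 3.5, 150°): beam 1 = 0.5176 ≠ 1.0000 ✗
  (4.5, 6.5, 150°): beam 1 = 1.9319 ≠ 1.0000 ✗
  …
  (6.5, 1.5, 345°): r_1=1.0000, r_2=0.5176, r_3=0.5774, r_4=1.9319, r_5=2.8868, r_6=3.6235, r_7=6.3509 — all match ✓
No second candidate reproduces the full scan.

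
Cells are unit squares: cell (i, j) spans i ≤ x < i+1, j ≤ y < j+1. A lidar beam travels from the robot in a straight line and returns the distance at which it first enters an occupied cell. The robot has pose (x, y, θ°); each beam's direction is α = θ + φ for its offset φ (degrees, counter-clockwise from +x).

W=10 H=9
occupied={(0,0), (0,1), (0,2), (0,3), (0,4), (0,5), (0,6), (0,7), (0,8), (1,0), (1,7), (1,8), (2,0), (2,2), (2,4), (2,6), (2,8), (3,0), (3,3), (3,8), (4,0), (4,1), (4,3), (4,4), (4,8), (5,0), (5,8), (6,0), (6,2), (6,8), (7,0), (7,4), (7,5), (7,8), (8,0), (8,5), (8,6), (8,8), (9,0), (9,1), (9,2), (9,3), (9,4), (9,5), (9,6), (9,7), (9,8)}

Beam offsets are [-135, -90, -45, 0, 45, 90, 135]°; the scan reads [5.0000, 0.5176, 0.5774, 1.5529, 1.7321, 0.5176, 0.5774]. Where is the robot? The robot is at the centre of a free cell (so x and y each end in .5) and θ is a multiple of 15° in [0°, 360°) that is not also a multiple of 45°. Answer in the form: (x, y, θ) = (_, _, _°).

The pose lattice has 43·16 = 688 candidates. Test each by forward raycasting.
  (1.5, 5.5, 330°): beam 1 = 0.5176 ≠ 5.0000 ✗
  (2.5, 1.5, 300°): beam 1 = 1.5529 ≠ 5.0000 ✗
  (4.5, 5.5, 165°): beam 2 = 2.5882 ≠ 0.5176 ✗
  …
  (2.5, 5.5, 165°): r_1=5.0000, r_2=0.5176, r_3=0.5774, r_4=1.5529, r_5=1.7321, r_6=0.5176, r_7=0.5774 — all match ✓
Unique over the lattice → pose = (2.5, 5.5, 165°).

(x, y, θ) = (2.5, 5.5, 165°)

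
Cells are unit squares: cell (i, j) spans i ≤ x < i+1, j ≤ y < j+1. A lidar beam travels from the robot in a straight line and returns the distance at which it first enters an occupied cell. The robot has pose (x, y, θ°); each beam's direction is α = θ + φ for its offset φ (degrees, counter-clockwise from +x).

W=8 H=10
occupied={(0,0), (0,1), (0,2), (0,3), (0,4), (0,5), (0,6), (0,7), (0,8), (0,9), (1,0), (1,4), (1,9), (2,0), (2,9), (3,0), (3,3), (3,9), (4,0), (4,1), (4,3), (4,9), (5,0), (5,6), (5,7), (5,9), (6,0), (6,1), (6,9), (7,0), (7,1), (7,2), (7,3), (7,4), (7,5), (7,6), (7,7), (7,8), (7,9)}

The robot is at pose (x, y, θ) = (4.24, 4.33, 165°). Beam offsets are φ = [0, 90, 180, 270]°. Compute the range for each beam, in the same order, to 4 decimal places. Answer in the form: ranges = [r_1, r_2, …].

ranges = [2.3190, 0.3416, 2.8574, 2.9364]

beam 1: φ=0°, α=165°
  direction (-0.9659, 0.2588); cell (4,4); t to first gridline: x 0.2485, y 2.5887 (then +1.0353 / +3.8637)
    (3,4) via x @ 0.2485
    (2,4) via x @ 1.2837
    (1,4) via x @ 2.3190  # hit
  → r_1 = 2.3190
beam 2: φ=90°, α=255°
  direction (-0.2588, -0.9659); cell (4,4); t to first gridline: x 0.9273, y 0.3416 (then +3.8637 / +1.0353)
    (4,3) via y @ 0.3416  # hit
  → r_2 = 0.3416
beam 3: φ=180°, α=345°
  direction (0.9659, -0.2588); cell (4,4); t to first gridline: x 0.7868, y 1.2750 (then +1.0353 / +3.8637)
    (5,4) via x @ 0.7868
    (5,3) via y @ 1.2750
    (6,3) via x @ 1.8221
    (7,3) via x @ 2.8574  # hit
  → r_3 = 2.8574
beam 4: φ=270°, α=75°
  direction (0.2588, 0.9659); cell (4,4); t to first gridline: x 2.9364, y 0.6936 (then +3.8637 / +1.0353)
    (4,5) via y @ 0.6936
    (4,6) via y @ 1.7289
    (4,7) via y @ 2.7642
    (5,7) via x @ 2.9364  # hit
  → r_4 = 2.9364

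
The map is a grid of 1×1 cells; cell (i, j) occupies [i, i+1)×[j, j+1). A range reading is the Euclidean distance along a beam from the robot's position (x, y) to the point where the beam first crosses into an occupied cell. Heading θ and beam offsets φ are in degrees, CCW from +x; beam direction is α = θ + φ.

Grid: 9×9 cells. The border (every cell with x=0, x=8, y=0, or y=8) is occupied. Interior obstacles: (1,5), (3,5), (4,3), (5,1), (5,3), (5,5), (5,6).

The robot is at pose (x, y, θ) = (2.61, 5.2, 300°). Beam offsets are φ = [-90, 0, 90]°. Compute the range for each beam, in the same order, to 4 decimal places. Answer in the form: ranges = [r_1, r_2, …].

ranges = [1.8591, 4.7800, 0.4503]

beam 1: φ=-90°, α=210°
  cosα=-0.8660 sinα=-0.5000 | (2,5) | tMaxX 0.7044 tMaxY 0.4000 | tΔX 1.1547 tΔY 2.0000
    t=0.4000 [y] (2,4)
    t=0.7044 [x] (1,4)
    t=1.8591 [x] (0,4) — stop
  → r_1 = 1.8591
beam 2: φ=0°, α=300°
  cosα=0.5000 sinα=-0.8660 | (2,5) | tMaxX 0.7800 tMaxY 0.2309 | tΔX 2.0000 tΔY 1.1547
    t=0.2309 [y] (2,4)
    t=0.7800 [x] (3,4)
    t=1.3856 [y] (3,3)
    t=2.5403 [y] (3,2)
    t=2.7800 [x] (4,2)
    t=3.6950 [y] (4,1)
    t=4.7800 [x] (5,1) — stop
  → r_2 = 4.7800
beam 3: φ=90°, α=30°
  cosα=0.8660 sinα=0.5000 | (2,5) | tMaxX 0.4503 tMaxY 1.6000 | tΔX 1.1547 tΔY 2.0000
    t=0.4503 [x] (3,5) — stop
  → r_3 = 0.4503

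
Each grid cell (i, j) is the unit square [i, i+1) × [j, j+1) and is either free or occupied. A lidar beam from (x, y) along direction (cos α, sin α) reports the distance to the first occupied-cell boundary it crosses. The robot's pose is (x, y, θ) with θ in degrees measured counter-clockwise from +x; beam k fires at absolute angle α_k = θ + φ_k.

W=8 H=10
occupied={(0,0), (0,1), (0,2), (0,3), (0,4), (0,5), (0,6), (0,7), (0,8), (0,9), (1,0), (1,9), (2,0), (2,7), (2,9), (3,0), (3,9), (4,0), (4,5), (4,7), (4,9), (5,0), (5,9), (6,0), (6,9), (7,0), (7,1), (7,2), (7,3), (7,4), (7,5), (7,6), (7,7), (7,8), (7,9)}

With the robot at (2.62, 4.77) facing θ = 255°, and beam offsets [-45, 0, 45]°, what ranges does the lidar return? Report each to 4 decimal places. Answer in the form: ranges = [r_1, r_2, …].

beam 1: φ=-45°, α=210°
  direction (-0.8660, -0.5000); cell (2,4); t to first gridline: x 0.7159, y 1.5400 (then +1.1547 / +2.0000)
    (1,4) via x @ 0.7159
    (1,3) via y @ 1.5400
    (0,3) via x @ 1.8706  # hit
  → r_1 = 1.8706
beam 2: φ=0°, α=255°
  direction (-0.2588, -0.9659); cell (2,4); t to first gridline: x 2.3955, y 0.7972 (then +3.8637 / +1.0353)
    (2,3) via y @ 0.7972
    (2,2) via y @ 1.8324
    (1,2) via x @ 2.3955
    (1,1) via y @ 2.8677
    (1,0) via y @ 3.9030  # hit
  → r_2 = 3.9030
beam 3: φ=45°, α=300°
  direction (0.5000, -0.8660); cell (2,4); t to first gridline: x 0.7600, y 0.8891 (then +2.0000 / +1.1547)
    (3,4) via x @ 0.7600
    (3,3) via y @ 0.8891
    (3,2) via y @ 2.0438
    (4,2) via x @ 2.7600
    (4,1) via y @ 3.1985
    (4,0) via y @ 4.3532  # hit
  → r_3 = 4.3532

ranges = [1.8706, 3.9030, 4.3532]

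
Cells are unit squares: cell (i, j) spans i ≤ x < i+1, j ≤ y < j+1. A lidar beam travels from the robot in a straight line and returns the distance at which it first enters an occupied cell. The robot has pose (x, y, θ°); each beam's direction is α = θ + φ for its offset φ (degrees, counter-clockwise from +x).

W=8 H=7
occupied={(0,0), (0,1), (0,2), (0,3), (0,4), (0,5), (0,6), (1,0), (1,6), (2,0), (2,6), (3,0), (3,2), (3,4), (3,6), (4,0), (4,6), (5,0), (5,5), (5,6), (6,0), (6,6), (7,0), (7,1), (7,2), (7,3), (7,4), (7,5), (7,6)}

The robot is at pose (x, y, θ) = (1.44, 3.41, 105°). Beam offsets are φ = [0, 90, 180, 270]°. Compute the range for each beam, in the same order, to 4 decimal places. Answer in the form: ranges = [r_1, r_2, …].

ranges = [1.7000, 0.4555, 2.4950, 2.2796]

beam 1: φ=0°, α=105°
  cosα=-0.2588 sinα=0.9659 | (1,3) | tMaxX 1.7000 tMaxY 0.6108 | tΔX 3.8637 tΔY 1.0353
    t=0.6108 [y] (1,4)
    t=1.6461 [y] (1,5)
    t=1.7000 [x] (0,5) — stop
  → r_1 = 1.7000
beam 2: φ=90°, α=195°
  cosα=-0.9659 sinα=-0.2588 | (1,3) | tMaxX 0.4555 tMaxY 1.5841 | tΔX 1.0353 tΔY 3.8637
    t=0.4555 [x] (0,3) — stop
  → r_2 = 0.4555
beam 3: φ=180°, α=285°
  cosα=0.2588 sinα=-0.9659 | (1,3) | tMaxX 2.1637 tMaxY 0.4245 | tΔX 3.8637 tΔY 1.0353
    t=0.4245 [y] (1,2)
    t=1.4597 [y] (1,1)
    t=2.1637 [x] (2,1)
    t=2.4950 [y] (2,0) — stop
  → r_3 = 2.4950
beam 4: φ=270°, α=15°
  cosα=0.9659 sinα=0.2588 | (1,3) | tMaxX 0.5798 tMaxY 2.2796 | tΔX 1.0353 tΔY 3.8637
    t=0.5798 [x] (2,3)
    t=1.6150 [x] (3,3)
    t=2.2796 [y] (3,4) — stop
  → r_4 = 2.2796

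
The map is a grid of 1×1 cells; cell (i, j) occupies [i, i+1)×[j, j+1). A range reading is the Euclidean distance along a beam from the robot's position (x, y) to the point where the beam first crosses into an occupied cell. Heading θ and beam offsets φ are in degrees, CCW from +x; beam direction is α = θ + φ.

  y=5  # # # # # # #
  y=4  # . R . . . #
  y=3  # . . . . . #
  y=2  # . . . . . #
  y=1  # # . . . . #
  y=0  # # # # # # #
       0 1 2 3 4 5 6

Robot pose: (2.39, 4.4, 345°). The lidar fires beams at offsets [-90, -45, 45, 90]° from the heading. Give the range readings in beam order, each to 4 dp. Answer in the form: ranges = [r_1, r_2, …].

ranges = [2.4847, 3.9260, 1.2000, 0.6212]

beam 1: φ=-90°, α=255°
  direction (-0.2588, -0.9659); cell (2,4); t to first gridline: x 1.5068, y 0.4141 (then +3.8637 / +1.0353)
    (2,3) via y @ 0.4141
    (2,2) via y @ 1.4494
    (1,2) via x @ 1.5068
    (1,1) via y @ 2.4847  # hit
  → r_1 = 2.4847
beam 2: φ=-45°, α=300°
  direction (0.5000, -0.8660); cell (2,4); t to first gridline: x 1.2200, y 0.4619 (then +2.0000 / +1.1547)
    (2,3) via y @ 0.4619
    (3,3) via x @ 1.2200
    (3,2) via y @ 1.6166
    (3,1) via y @ 2.7713
    (4,1) via x @ 3.2200
    (4,0) via y @ 3.9260  # hit
  → r_2 = 3.9260
beam 3: φ=45°, α=30°
  direction (0.8660, 0.5000); cell (2,4); t to first gridline: x 0.7044, y 1.2000 (then +1.1547 / +2.0000)
    (3,4) via x @ 0.7044
    (3,5) via y @ 1.2000  # hit
  → r_3 = 1.2000
beam 4: φ=90°, α=75°
  direction (0.2588, 0.9659); cell (2,4); t to first gridline: x 2.3569, y 0.6212 (then +3.8637 / +1.0353)
    (2,5) via y @ 0.6212  # hit
  → r_4 = 0.6212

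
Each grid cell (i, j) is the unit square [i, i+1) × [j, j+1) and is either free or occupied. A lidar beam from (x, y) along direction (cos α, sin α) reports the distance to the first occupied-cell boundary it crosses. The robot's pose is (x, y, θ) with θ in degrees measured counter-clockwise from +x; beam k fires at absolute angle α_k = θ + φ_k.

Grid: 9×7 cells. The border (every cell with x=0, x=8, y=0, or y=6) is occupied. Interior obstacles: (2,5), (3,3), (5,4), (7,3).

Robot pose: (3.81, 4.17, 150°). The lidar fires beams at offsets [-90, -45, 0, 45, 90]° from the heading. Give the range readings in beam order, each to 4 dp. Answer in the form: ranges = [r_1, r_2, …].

beam 1: φ=-90°, α=60°
  direction (0.5000, 0.8660); cell (3,4); t to first gridline: x 0.3800, y 0.9584 (then +2.0000 / +1.1547)
    (4,4) via x @ 0.3800
    (4,5) via y @ 0.9584
    (4,6) via y @ 2.1131  # hit
  → r_1 = 2.1131
beam 2: φ=-45°, α=105°
  direction (-0.2588, 0.9659); cell (3,4); t to first gridline: x 3.1296, y 0.8593 (then +3.8637 / +1.0353)
    (3,5) via y @ 0.8593
    (3,6) via y @ 1.8946  # hit
  → r_2 = 1.8946
beam 3: φ=0°, α=150°
  direction (-0.8660, 0.5000); cell (3,4); t to first gridline: x 0.9353, y 1.6600 (then +1.1547 / +2.0000)
    (2,4) via x @ 0.9353
    (2,5) via y @ 1.6600  # hit
  → r_3 = 1.6600
beam 4: φ=45°, α=195°
  direction (-0.9659, -0.2588); cell (3,4); t to first gridline: x 0.8386, y 0.6568 (then +1.0353 / +3.8637)
    (3,3) via y @ 0.6568  # hit
  → r_4 = 0.6568
beam 5: φ=90°, α=240°
  direction (-0.5000, -0.8660); cell (3,4); t to first gridline: x 1.6200, y 0.1963 (then +2.0000 / +1.1547)
    (3,3) via y @ 0.1963  # hit
  → r_5 = 0.1963

ranges = [2.1131, 1.8946, 1.6600, 0.6568, 0.1963]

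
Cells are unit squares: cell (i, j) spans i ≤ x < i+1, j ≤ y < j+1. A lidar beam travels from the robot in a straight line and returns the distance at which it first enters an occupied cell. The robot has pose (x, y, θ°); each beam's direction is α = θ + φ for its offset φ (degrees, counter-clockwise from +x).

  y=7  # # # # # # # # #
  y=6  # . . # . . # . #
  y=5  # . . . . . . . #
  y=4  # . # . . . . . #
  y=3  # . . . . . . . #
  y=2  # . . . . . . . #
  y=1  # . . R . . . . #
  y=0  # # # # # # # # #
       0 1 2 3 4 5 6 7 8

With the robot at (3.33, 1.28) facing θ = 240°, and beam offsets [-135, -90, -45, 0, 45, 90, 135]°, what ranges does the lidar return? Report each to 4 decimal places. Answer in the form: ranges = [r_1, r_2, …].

beam 1: φ=-135°, α=105°
  direction (-0.2588, 0.9659); cell (3,1); t to first gridline: x 1.2750, y 0.7454 (then +3.8637 / +1.0353)
    (3,2) via y @ 0.7454
    (2,2) via x @ 1.2750
    (2,3) via y @ 1.7807
    (2,4) via y @ 2.8160  # hit
  → r_1 = 2.8160
beam 2: φ=-90°, α=150°
  direction (-0.8660, 0.5000); cell (3,1); t to first gridline: x 0.3811, y 1.4400 (then +1.1547 / +2.0000)
    (2,1) via x @ 0.3811
    (2,2) via y @ 1.4400
    (1,2) via x @ 1.5358
    (0,2) via x @ 2.6905  # hit
  → r_2 = 2.6905
beam 3: φ=-45°, α=195°
  direction (-0.9659, -0.2588); cell (3,1); t to first gridline: x 0.3416, y 1.0818 (then +1.0353 / +3.8637)
    (2,1) via x @ 0.3416
    (2,0) via y @ 1.0818  # hit
  → r_3 = 1.0818
beam 4: φ=0°, α=240°
  direction (-0.5000, -0.8660); cell (3,1); t to first gridline: x 0.6600, y 0.3233 (then +2.0000 / +1.1547)
    (3,0) via y @ 0.3233  # hit
  → r_4 = 0.3233
beam 5: φ=45°, α=285°
  direction (0.2588, -0.9659); cell (3,1); t to first gridline: x 2.5887, y 0.2899 (then +3.8637 / +1.0353)
    (3,0) via y @ 0.2899  # hit
  → r_5 = 0.2899
beam 6: φ=90°, α=330°
  direction (0.8660, -0.5000); cell (3,1); t to first gridline: x 0.7736, y 0.5600 (then +1.1547 / +2.0000)
    (3,0) via y @ 0.5600  # hit
  → r_6 = 0.5600
beam 7: φ=135°, α=15°
  direction (0.9659, 0.2588); cell (3,1); t to first gridline: x 0.6936, y 2.7819 (then +1.0353 / +3.8637)
    (4,1) via x @ 0.6936
    (5,1) via x @ 1.7289
    (6,1) via x @ 2.7642
    (6,2) via y @ 2.7819
    (7,2) via x @ 3.7995
    (8,2) via x @ 4.8347  # hit
  → r_7 = 4.8347

ranges = [2.8160, 2.6905, 1.0818, 0.3233, 0.2899, 0.5600, 4.8347]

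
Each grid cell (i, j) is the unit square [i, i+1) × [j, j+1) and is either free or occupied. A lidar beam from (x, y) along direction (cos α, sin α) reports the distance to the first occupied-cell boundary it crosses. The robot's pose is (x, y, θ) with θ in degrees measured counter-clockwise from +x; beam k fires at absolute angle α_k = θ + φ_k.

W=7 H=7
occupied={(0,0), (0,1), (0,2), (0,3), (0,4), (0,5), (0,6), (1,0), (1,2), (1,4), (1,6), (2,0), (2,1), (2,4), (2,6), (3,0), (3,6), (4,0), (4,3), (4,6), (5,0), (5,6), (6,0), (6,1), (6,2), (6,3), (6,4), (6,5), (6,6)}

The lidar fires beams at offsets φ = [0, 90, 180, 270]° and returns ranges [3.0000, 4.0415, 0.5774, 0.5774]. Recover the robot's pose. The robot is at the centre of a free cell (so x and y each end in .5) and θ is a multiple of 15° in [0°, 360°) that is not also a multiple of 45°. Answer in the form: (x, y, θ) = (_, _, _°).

The pose lattice has 20·16 = 320 candidates. Test each by forward raycasting.
  (5.5, 3.5, 255°): beam 1 = 2.5882 ≠ 3.0000 ✗
  (1.5, 3.5, 240°): beam 1 = 0.5774 ≠ 3.0000 ✗
  (1.5, 3.5, 60°): beam 1 = 0.5774 ≠ 3.0000 ✗
  (5.5, 2.5, 345°): beam 1 = 0.5176 ≠ 3.0000 ✗
  …
  (2.5, 2.5, 330°): r_1=3.0000, r_2=4.0415, r_3=0.5774, r_4=0.5774 — all match ✓
Unique over the lattice → pose = (2.5, 2.5, 330°).

(x, y, θ) = (2.5, 2.5, 330°)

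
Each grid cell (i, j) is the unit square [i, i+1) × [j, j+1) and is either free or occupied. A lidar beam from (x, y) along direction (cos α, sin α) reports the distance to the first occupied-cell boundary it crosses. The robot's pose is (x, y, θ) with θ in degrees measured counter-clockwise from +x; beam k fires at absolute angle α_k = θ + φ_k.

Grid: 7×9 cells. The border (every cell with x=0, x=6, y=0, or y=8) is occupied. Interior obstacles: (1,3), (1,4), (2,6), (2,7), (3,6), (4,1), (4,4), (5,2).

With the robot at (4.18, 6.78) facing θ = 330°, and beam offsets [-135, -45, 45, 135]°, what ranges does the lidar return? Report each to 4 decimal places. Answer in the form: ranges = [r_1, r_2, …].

ranges = [0.1863, 1.8428, 1.8842, 1.2630]

beam 1: φ=-135°, α=195°
  d=(-0.9659,-0.2588)  start (4,6)  tX=0.1863 tY=3.0137  stride 1/|dx|=1.0353 1/|dy|=3.8637
    cross x-line → (3,6), t=0.1863 (wall)
  → r_1 = 0.1863
beam 2: φ=-45°, α=285°
  d=(0.2588,-0.9659)  start (4,6)  tX=3.1682 tY=0.8075  stride 1/|dx|=3.8637 1/|dy|=1.0353
    cross y-line → (4,5), t=0.8075
    cross y-line → (4,4), t=1.8428 (wall)
  → r_2 = 1.8428
beam 3: φ=45°, α=15°
  d=(0.9659,0.2588)  start (4,6)  tX=0.8489 tY=0.8500  stride 1/|dx|=1.0353 1/|dy|=3.8637
    cross x-line → (5,6), t=0.8489
    cross y-line → (5,7), t=0.8500
    cross x-line → (6,7), t=1.8842 (wall)
  → r_3 = 1.8842
beam 4: φ=135°, α=105°
  d=(-0.2588,0.9659)  start (4,6)  tX=0.6955 tY=0.2278  stride 1/|dx|=3.8637 1/|dy|=1.0353
    cross y-line → (4,7), t=0.2278
    cross x-line → (3,7), t=0.6955
    cross y-line → (3,8), t=1.2630 (wall)
  → r_4 = 1.2630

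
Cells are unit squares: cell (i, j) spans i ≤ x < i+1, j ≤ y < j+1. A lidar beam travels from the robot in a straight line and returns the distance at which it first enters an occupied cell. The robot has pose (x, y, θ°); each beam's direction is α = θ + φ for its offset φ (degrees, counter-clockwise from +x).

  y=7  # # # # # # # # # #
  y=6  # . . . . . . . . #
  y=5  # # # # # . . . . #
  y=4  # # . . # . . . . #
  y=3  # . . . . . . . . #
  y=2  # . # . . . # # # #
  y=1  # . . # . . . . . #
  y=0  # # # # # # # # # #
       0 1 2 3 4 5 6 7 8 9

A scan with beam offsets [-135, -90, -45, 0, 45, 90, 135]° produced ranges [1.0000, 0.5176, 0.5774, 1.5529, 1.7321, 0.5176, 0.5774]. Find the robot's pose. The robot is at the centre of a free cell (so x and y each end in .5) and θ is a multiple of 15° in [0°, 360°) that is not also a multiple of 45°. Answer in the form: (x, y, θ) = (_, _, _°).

Candidates: 37 free-cell centres × 16 headings = 592 poses. Raycast each; keep the one whose scan matches to 4 dp.
  (7.5, 6.5, 75°): beam 1 = 3.0000 ≠ 1.0000 ✗
  (3.5, 3.5, 30°): beam 1 = 1.5529 ≠ 1.0000 ✗
  (5.5, 6.5, 255°): beam 1 = 0.5774 ≠ 1.0000 ✗
  (6.5, 4.5, 285°): beam 1 = 1.7321 ≠ 1.0000 ✗
  …
  (1.5, 2.5, 255°): r_1=1.0000, r_2=0.5176, r_3=0.5774, r_4=1.5529, r_5=1.7321, r_6=0.5176, r_7=0.5774 — all match ✓
No second candidate reproduces the full scan.

(x, y, θ) = (1.5, 2.5, 255°)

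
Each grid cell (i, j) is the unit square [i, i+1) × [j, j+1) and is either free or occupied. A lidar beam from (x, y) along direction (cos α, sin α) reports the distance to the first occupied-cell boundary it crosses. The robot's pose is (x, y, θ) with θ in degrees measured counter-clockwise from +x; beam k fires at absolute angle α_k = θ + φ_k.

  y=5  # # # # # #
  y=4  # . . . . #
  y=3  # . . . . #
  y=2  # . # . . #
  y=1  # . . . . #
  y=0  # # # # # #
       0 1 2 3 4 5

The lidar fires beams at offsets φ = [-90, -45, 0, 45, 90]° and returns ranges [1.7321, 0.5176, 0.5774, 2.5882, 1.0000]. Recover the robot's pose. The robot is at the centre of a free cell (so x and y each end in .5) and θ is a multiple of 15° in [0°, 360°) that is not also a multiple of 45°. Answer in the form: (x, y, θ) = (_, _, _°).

(x, y, θ) = (1.5, 2.5, 30°)

Candidates: 15 free-cell centres × 16 headings = 240 poses. Raycast each; keep the one whose scan matches to 4 dp.
  (4.5, 2.5, 15°): beam 1 = 1.5529 ≠ 1.7321 ✗
  (3.5, 3.5, 165°): beam 1 = 1.5529 ≠ 1.7321 ✗
  (2.5, 1.5, 15°): beam 1 = 0.5176 ≠ 1.7321 ✗
  …
  (1.5, 2.5, 30°): r_1=1.7321, r_2=0.5176, r_3=0.5774, r_4=2.5882, r_5=1.0000 — all match ✓
No second candidate reproduces the full scan.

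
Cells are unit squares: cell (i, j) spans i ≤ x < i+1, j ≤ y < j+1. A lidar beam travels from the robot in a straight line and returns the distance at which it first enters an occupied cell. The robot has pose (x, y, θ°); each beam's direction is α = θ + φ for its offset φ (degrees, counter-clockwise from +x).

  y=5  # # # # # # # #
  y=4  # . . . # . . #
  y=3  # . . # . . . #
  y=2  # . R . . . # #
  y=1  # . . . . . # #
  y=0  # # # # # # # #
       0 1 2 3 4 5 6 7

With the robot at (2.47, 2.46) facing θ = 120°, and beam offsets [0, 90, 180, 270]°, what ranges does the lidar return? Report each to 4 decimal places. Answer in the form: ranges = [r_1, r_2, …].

beam 1: φ=0°, α=120°
  d=(-0.5000,0.8660)  start (2,2)  tX=0.9400 tY=0.6235  stride 1/|dx|=2.0000 1/|dy|=1.1547
    cross y-line → (2,3), t=0.6235
    cross x-line → (1,3), t=0.9400
    cross y-line → (1,4), t=1.7782
    cross y-line → (1,5), t=2.9329 (wall)
  → r_1 = 2.9329
beam 2: φ=90°, α=210°
  d=(-0.8660,-0.5000)  start (2,2)  tX=0.5427 tY=0.9200  stride 1/|dx|=1.1547 1/|dy|=2.0000
    cross x-line → (1,2), t=0.5427
    cross y-line → (1,1), t=0.9200
    cross x-line → (0,1), t=1.6974 (wall)
  → r_2 = 1.6974
beam 3: φ=180°, α=300°
  d=(0.5000,-0.8660)  start (2,2)  tX=1.0600 tY=0.5312  stride 1/|dx|=2.0000 1/|dy|=1.1547
    cross y-line → (2,1), t=0.5312
    cross x-line → (3,1), t=1.0600
    cross y-line → (3,0), t=1.6859 (wall)
  → r_3 = 1.6859
beam 4: φ=270°, α=30°
  d=(0.8660,0.5000)  start (2,2)  tX=0.6120 tY=1.0800  stride 1/|dx|=1.1547 1/|dy|=2.0000
    cross x-line → (3,2), t=0.6120
    cross y-line → (3,3), t=1.0800 (wall)
  → r_4 = 1.0800

ranges = [2.9329, 1.6974, 1.6859, 1.0800]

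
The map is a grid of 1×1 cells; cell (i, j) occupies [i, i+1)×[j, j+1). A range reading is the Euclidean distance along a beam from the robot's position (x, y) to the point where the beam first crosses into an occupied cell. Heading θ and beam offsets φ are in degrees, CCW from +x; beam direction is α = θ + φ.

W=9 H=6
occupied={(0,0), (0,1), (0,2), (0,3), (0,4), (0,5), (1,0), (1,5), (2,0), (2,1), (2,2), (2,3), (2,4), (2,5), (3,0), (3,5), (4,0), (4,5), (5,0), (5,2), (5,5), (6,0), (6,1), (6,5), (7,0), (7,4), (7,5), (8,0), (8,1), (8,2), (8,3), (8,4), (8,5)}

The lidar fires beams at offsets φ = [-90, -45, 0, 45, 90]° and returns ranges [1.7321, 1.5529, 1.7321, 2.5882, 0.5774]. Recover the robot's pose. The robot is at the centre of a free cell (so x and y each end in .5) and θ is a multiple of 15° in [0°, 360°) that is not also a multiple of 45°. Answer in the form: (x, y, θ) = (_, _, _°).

(x, y, θ) = (6.5, 2.5, 60°)

The pose lattice has 21·16 = 336 candidates. Test each by forward raycasting.
  (1.5, 3.5, 330°): beam 1 = 1.0000 ≠ 1.7321 ✗
  (4.5, 1.5, 105°): beam 1 = 1.5529 ≠ 1.7321 ✗
  (5.5, 3.5, 195°): beam 1 = 1.5529 ≠ 1.7321 ✗
  …
  (6.5, 2.5, 60°): r_1=1.7321, r_2=1.5529, r_3=1.7321, r_4=2.5882, r_5=0.5774 — all match ✓
Only this pose fits every beam.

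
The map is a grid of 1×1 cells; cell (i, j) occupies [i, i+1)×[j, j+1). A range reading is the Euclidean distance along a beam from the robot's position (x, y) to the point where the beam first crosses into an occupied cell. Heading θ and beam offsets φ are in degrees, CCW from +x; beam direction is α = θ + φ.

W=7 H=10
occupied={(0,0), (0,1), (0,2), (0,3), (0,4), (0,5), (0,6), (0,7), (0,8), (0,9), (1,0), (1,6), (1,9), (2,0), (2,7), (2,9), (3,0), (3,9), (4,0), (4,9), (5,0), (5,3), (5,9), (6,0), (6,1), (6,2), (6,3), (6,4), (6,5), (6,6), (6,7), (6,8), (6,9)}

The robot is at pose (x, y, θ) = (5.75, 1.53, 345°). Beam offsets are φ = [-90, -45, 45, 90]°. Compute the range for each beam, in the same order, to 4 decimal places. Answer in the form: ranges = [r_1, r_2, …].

beam 1: φ=-90°, α=255°
  cosα=-0.2588 sinα=-0.9659 | (5,1) | tMaxX 2.8978 tMaxY 0.5487 | tΔX 3.8637 tΔY 1.0353
    t=0.5487 [y] (5,0) — stop
  → r_1 = 0.5487
beam 2: φ=-45°, α=300°
  cosα=0.5000 sinα=-0.8660 | (5,1) | tMaxX 0.5000 tMaxY 0.6120 | tΔX 2.0000 tΔY 1.1547
    t=0.5000 [x] (6,1) — stop
  → r_2 = 0.5000
beam 3: φ=45°, α=30°
  cosα=0.8660 sinα=0.5000 | (5,1) | tMaxX 0.2887 tMaxY 0.9400 | tΔX 1.1547 tΔY 2.0000
    t=0.2887 [x] (6,1) — stop
  → r_3 = 0.2887
beam 4: φ=90°, α=75°
  cosα=0.2588 sinα=0.9659 | (5,1) | tMaxX 0.9659 tMaxY 0.4866 | tΔX 3.8637 tΔY 1.0353
    t=0.4866 [y] (5,2)
    t=0.9659 [x] (6,2) — stop
  → r_4 = 0.9659

ranges = [0.5487, 0.5000, 0.2887, 0.9659]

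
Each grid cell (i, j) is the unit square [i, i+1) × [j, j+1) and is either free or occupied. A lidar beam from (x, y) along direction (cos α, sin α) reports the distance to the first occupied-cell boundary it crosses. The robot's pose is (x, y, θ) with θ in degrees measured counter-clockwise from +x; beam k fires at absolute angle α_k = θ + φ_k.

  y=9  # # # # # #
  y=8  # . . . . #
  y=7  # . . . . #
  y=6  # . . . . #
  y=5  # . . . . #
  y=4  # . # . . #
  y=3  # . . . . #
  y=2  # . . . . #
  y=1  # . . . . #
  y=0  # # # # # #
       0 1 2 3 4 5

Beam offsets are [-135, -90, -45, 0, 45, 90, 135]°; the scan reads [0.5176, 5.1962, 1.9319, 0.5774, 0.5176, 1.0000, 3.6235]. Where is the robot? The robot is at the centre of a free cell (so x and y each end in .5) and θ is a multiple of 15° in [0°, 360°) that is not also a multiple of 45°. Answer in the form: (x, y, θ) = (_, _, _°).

Candidates: 31 free-cell centres × 16 headings = 496 poses. Raycast each; keep the one whose scan matches to 4 dp.
  (3.5, 8.5, 30°): beam 1 = 3.6235 ≠ 0.5176 ✗
  (4.5, 8.5, 195°): beam 1 = 0.5774 ≠ 0.5176 ✗
  (2.5, 7.5, 105°): beam 1 = 2.8868 ≠ 0.5176 ✗
  (1.5, 7.5, 300°): beam 2 = 0.5774 ≠ 5.1962 ✗
  …
  (1.5, 4.5, 150°): r_1=0.5176, r_2=5.1962, r_3=1.9319, r_4=0.5774, r_5=0.5176, r_6=1.0000, r_7=3.6235 — all match ✓
Only this pose fits every beam.

(x, y, θ) = (1.5, 4.5, 150°)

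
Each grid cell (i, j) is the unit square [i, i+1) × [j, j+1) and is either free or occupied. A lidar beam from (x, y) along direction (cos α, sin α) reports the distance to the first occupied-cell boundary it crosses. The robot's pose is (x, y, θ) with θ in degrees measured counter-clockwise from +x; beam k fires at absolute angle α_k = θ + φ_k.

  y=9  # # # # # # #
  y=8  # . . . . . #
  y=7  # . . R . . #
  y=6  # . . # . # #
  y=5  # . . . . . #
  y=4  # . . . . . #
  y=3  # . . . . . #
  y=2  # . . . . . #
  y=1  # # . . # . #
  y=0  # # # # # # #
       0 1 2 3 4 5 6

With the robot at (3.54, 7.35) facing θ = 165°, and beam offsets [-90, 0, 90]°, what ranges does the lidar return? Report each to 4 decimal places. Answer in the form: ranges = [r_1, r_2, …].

ranges = [1.7082, 2.6296, 0.3623]

beam 1: φ=-90°, α=75°
  cosα=0.2588 sinα=0.9659 | (3,7) | tMaxX 1.7773 tMaxY 0.6729 | tΔX 3.8637 tΔY 1.0353
    t=0.6729 [y] (3,8)
    t=1.7082 [y] (3,9) — stop
  → r_1 = 1.7082
beam 2: φ=0°, α=165°
  cosα=-0.9659 sinα=0.2588 | (3,7) | tMaxX 0.5590 tMaxY 2.5114 | tΔX 1.0353 tΔY 3.8637
    t=0.5590 [x] (2,7)
    t=1.5943 [x] (1,7)
    t=2.5114 [y] (1,8)
    t=2.6296 [x] (0,8) — stop
  → r_2 = 2.6296
beam 3: φ=90°, α=255°
  cosα=-0.2588 sinα=-0.9659 | (3,7) | tMaxX 2.0864 tMaxY 0.3623 | tΔX 3.8637 tΔY 1.0353
    t=0.3623 [y] (3,6) — stop
  → r_3 = 0.3623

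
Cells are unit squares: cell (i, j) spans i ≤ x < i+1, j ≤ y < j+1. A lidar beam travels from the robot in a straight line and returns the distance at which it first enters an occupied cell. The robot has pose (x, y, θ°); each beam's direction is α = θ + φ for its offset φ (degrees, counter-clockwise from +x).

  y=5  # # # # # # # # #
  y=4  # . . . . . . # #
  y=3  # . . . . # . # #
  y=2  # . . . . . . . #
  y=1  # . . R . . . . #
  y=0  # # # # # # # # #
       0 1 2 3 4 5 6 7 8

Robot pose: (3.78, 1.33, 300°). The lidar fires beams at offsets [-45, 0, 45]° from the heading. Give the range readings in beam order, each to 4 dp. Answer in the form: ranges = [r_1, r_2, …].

ranges = [0.3416, 0.3811, 1.2750]

beam 1: φ=-45°, α=255°
  cosα=-0.2588 sinα=-0.9659 | (3,1) | tMaxX 3.0137 tMaxY 0.3416 | tΔX 3.8637 tΔY 1.0353
    t=0.3416 [y] (3,0) — stop
  → r_1 = 0.3416
beam 2: φ=0°, α=300°
  cosα=0.5000 sinα=-0.8660 | (3,1) | tMaxX 0.4400 tMaxY 0.3811 | tΔX 2.0000 tΔY 1.1547
    t=0.3811 [y] (3,0) — stop
  → r_2 = 0.3811
beam 3: φ=45°, α=345°
  cosα=0.9659 sinα=-0.2588 | (3,1) | tMaxX 0.2278 tMaxY 1.2750 | tΔX 1.0353 tΔY 3.8637
    t=0.2278 [x] (4,1)
    t=1.2630 [x] (5,1)
    t=1.2750 [y] (5,0) — stop
  → r_3 = 1.2750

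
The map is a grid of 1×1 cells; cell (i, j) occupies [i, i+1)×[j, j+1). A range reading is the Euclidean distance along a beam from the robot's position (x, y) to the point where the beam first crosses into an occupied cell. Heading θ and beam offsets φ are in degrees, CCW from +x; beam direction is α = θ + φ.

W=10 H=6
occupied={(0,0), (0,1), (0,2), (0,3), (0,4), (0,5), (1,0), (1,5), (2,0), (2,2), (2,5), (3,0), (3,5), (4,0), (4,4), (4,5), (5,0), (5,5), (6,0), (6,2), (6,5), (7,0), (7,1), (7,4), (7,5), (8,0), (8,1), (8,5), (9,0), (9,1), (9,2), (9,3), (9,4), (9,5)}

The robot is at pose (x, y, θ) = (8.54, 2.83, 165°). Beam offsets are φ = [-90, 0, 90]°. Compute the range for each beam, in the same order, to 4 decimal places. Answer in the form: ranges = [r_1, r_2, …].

ranges = [1.7773, 4.5205, 0.8593]

beam 1: φ=-90°, α=75°
  d=(0.2588,0.9659)  start (8,2)  tX=1.7773 tY=0.1760  stride 1/|dx|=3.8637 1/|dy|=1.0353
    cross y-line → (8,3), t=0.1760
    cross y-line → (8,4), t=1.2113
    cross x-line → (9,4), t=1.7773 (wall)
  → r_1 = 1.7773
beam 2: φ=0°, α=165°
  d=(-0.9659,0.2588)  start (8,2)  tX=0.5590 tY=0.6568  stride 1/|dx|=1.0353 1/|dy|=3.8637
    cross x-line → (7,2), t=0.5590
    cross y-line → (7,3), t=0.6568
    cross x-line → (6,3), t=1.5943
    cross x-line → (5,3), t=2.6296
    cross x-line → (4,3), t=3.6649
    cross y-line → (4,4), t=4.5205 (wall)
  → r_2 = 4.5205
beam 3: φ=90°, α=255°
  d=(-0.2588,-0.9659)  start (8,2)  tX=2.0864 tY=0.8593  stride 1/|dx|=3.8637 1/|dy|=1.0353
    cross y-line → (8,1), t=0.8593 (wall)
  → r_3 = 0.8593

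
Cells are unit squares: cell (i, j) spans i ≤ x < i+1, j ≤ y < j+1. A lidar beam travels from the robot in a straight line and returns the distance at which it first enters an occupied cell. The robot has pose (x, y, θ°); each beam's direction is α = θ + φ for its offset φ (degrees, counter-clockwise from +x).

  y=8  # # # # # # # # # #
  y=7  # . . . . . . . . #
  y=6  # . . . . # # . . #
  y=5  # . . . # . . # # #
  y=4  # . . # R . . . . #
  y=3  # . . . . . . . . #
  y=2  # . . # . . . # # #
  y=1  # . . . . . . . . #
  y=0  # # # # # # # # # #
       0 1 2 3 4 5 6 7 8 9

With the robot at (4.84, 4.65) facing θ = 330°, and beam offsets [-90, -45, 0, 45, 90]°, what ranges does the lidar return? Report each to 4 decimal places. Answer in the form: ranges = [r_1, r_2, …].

beam 1: φ=-90°, α=240°
  dir = (cos 240°, sin 240°) = (-0.5000, -0.8660); from cell (4,4)
  next x-line at t=1.6800, next y-line at t=0.7506; Δt_x=2.0000, Δt_y=1.1547
    y: enter (4,3) at t=0.7506
    x: enter (3,3) at t=1.6800
    y: enter (3,2) at t=1.9053 ← occupied
  → r_1 = 1.9053
beam 2: φ=-45°, α=285°
  dir = (cos 285°, sin 285°) = (0.2588, -0.9659); from cell (4,4)
  next x-line at t=0.6182, next y-line at t=0.6729; Δt_x=3.8637, Δt_y=1.0353
    x: enter (5,4) at t=0.6182
    y: enter (5,3) at t=0.6729
    y: enter (5,2) at t=1.7082
    y: enter (5,1) at t=2.7435
    y: enter (5,0) at t=3.7788 ← occupied
  → r_2 = 3.7788
beam 3: φ=0°, α=330°
  dir = (cos 330°, sin 330°) = (0.8660, -0.5000); from cell (4,4)
  next x-line at t=0.1848, next y-line at t=1.3000; Δt_x=1.1547, Δt_y=2.0000
    x: enter (5,4) at t=0.1848
    y: enter (5,3) at t=1.3000
    x: enter (6,3) at t=1.3395
    x: enter (7,3) at t=2.4942
    y: enter (7,2) at t=3.3000 ← occupied
  → r_3 = 3.3000
beam 4: φ=45°, α=15°
  dir = (cos 15°, sin 15°) = (0.9659, 0.2588); from cell (4,4)
  next x-line at t=0.1656, next y-line at t=1.3523; Δt_x=1.0353, Δt_y=3.8637
    x: enter (5,4) at t=0.1656
    x: enter (6,4) at t=1.2009
    y: enter (6,5) at t=1.3523
    x: enter (7,5) at t=2.2362 ← occupied
  → r_4 = 2.2362
beam 5: φ=90°, α=60°
  dir = (cos 60°, sin 60°) = (0.5000, 0.8660); from cell (4,4)
  next x-line at t=0.3200, next y-line at t=0.4041; Δt_x=2.0000, Δt_y=1.1547
    x: enter (5,4) at t=0.3200
    y: enter (5,5) at t=0.4041
    y: enter (5,6) at t=1.5588 ← occupied
  → r_5 = 1.5588

ranges = [1.9053, 3.7788, 3.3000, 2.2362, 1.5588]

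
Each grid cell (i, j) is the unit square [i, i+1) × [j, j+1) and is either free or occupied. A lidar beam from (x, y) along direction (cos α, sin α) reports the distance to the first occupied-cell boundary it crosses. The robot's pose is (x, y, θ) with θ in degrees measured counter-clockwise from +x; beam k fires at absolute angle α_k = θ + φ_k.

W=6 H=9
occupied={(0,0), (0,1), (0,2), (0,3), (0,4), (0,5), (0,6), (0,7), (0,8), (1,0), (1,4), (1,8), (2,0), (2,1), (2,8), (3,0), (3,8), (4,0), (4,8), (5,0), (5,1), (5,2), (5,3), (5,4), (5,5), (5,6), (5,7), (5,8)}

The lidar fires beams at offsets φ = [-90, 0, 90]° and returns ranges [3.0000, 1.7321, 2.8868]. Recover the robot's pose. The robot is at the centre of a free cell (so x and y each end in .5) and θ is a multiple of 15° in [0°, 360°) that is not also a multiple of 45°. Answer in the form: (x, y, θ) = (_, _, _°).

(x, y, θ) = (3.5, 5.5, 30°)

The pose lattice has 26·16 = 416 candidates. Test each by forward raycasting.
  (2.5, 4.5, 75°): beam 1 = 2.5882 ≠ 3.0000 ✗
  (1.5, 3.5, 165°): beam 1 = 0.5176 ≠ 3.0000 ✗
  (2.5, 6.5, 75°): beam 1 = 2.5882 ≠ 3.0000 ✗
  (4.5, 3.5, 165°): beam 1 = 1.9319 ≠ 3.0000 ✗
  (3.5, 7.5, 195°): beam 1 = 0.5176 ≠ 3.0000 ✗
  …
  (3.5, 5.5, 30°): r_1=3.0000, r_2=1.7321, r_3=2.8868 — all match ✓
Only this pose fits every beam.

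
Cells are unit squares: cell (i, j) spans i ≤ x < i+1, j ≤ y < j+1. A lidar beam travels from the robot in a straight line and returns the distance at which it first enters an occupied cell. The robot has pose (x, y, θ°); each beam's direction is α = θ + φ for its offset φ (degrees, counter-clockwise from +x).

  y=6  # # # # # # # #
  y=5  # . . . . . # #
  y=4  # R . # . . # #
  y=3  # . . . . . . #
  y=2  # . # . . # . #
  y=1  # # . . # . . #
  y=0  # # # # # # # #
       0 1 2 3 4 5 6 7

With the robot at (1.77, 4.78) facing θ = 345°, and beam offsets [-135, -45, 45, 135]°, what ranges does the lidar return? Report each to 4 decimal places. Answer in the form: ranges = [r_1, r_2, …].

ranges = [0.8891, 2.0554, 2.4400, 1.4087]

beam 1: φ=-135°, α=210°
  d=(-0.8660,-0.5000)  start (1,4)  tX=0.8891 tY=1.5600  stride 1/|dx|=1.1547 1/|dy|=2.0000
    cross x-line → (0,4), t=0.8891 (wall)
  → r_1 = 0.8891
beam 2: φ=-45°, α=300°
  d=(0.5000,-0.8660)  start (1,4)  tX=0.4600 tY=0.9007  stride 1/|dx|=2.0000 1/|dy|=1.1547
    cross x-line → (2,4), t=0.4600
    cross y-line → (2,3), t=0.9007
    cross y-line → (2,2), t=2.0554 (wall)
  → r_2 = 2.0554
beam 3: φ=45°, α=30°
  d=(0.8660,0.5000)  start (1,4)  tX=0.2656 tY=0.4400  stride 1/|dx|=1.1547 1/|dy|=2.0000
    cross x-line → (2,4), t=0.2656
    cross y-line → (2,5), t=0.4400
    cross x-line → (3,5), t=1.4203
    cross y-line → (3,6), t=2.4400 (wall)
  → r_3 = 2.4400
beam 4: φ=135°, α=120°
  d=(-0.5000,0.8660)  start (1,4)  tX=1.5400 tY=0.2540  stride 1/|dx|=2.0000 1/|dy|=1.1547
    cross y-line → (1,5), t=0.2540
    cross y-line → (1,6), t=1.4087 (wall)
  → r_4 = 1.4087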